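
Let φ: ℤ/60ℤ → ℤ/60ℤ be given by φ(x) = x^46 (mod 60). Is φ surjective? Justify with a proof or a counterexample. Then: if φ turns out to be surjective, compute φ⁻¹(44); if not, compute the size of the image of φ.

12

φ(2): Repeated squaring mod 60: 2^1 ≡ 2, 2^2 ≡ 2² = 4, 2^4 ≡ 4² = 16, 2^8 ≡ 16² = 256 ≡ 16, 2^16 ≡ 16² = 256 ≡ 16, 2^32 ≡ 16² = 256 ≡ 16. Since 46 = 32 + 8 + 4 + 2, 2^46 ≡ 16·16·16·4: 16·16 = 256 ≡ 16, then 16·16 = 256 ≡ 16, then 16·4 = 64 ≡ 4. So 2^46 ≡ 4 (mod 60).
φ(8): Repeated squaring mod 60: 8^1 ≡ 8, 8^2 ≡ 8² = 64 ≡ 4, 8^4 ≡ 4² = 16, 8^8 ≡ 16² = 256 ≡ 16, 8^16 ≡ 16² = 256 ≡ 16, 8^32 ≡ 16² = 256 ≡ 16. Since 46 = 32 + 8 + 4 + 2, 8^46 ≡ 16·16·16·4: 16·16 = 256 ≡ 16, then 16·16 = 256 ≡ 16, then 16·4 = 64 ≡ 4. So 8^46 ≡ 4 (mod 60).
So φ(2) = φ(8) = 4 while 2 ≠ 8, therefore φ is not injective.
A non-injective map from the 60-element set ℤ/60ℤ to itself takes at most 59 distinct values, so it cannot be surjective. Thus φ is not surjective.
Since φ is not surjective, we determine |image(φ)|. Computing x^46 mod 60 for each x (by repeated squaring, reducing mod 60 at every step), the values φ(0), φ(1), …, φ(59) are: 0, 1, 4, 9, 16, 25, 36, 49, 4, 21, 40, 1, 24, 49, 16, 45, 16, 49, 24, 1, 40, 21, 4, 49, 36, 25, 16, 9, 4, 1, 0, 1, 4, 9, 16, 25, 36, 49, 4, 21, 40, 1, 24, 49, 16, 45, 16, 49, 24, 1, 40, 21, 4, 49, 36, 25, 16, 9, 4, 1.
The distinct values are {0, 1, 4, 9, 16, 21, 24, 25, 36, 40, 45, 49}; there are 12 of them.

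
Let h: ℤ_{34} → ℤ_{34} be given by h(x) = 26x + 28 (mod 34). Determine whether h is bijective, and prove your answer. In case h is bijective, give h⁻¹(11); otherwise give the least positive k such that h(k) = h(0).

17

We have gcd(26, 34) = 2 > 1. Taking a = 0 and b = 17: h(0) = 28 and h(17) = 26·17 + 28 = 470 ≡ 28 (mod 34).
So h(0) = h(17) while 0 ≠ 17, thus h is not injective, hence not bijective.
Since h is not bijective, we find the least positive k with h(k) = h(0): this means 26k ≡ 0 (mod 34), i.e. 34 ∣ 26k. Since gcd(26, 34) = 2, dividing through by 2 this holds exactly when 17 ∣ 13k, and as gcd(13, 17) = 1, exactly when 17 ∣ k.
The smallest positive such k is 17.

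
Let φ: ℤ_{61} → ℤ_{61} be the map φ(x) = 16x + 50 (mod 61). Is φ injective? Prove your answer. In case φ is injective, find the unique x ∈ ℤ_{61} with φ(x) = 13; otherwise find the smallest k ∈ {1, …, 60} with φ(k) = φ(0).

32

Recall: injectivity means: for all a, b in the domain, φ(a) = φ(b) implies a = b.
Suppose φ(a) = φ(b) in ℤ_{61}. Then 16a + 50 ≡ 16b + 50 (mod 61), hence 16(a − b) ≡ 0 (mod 61).
Since gcd(16, 61) = 1, 16 is invertible modulo 61, therefore a − b ≡ 0 (mod 61), i.e. a = b.
Therefore φ is injective.
We now compute 16⁻¹ mod 61 explicitly. Euclid's algorithm: 61 = 3·16 + 13, 16 = 1·13 + 3, 13 = 4·3 + 1; back-substituting gives 1 = 42·16 − 11·61, so 16⁻¹ ≡ 42 (mod 61).
Since φ is injective, we compute φ⁻¹(13): solve 16x + 50 ≡ 13 (mod 61), i.e. 16x ≡ 24 (mod 61).
Multiplying by 16⁻¹ = 42 gives x ≡ 42·24 = 1008 = 16·61 + 32 ≡ 32 (mod 61).
Check: φ(32) = 16·32 + 50 = 562 = 9·61 + 13 ≡ 13 (mod 61).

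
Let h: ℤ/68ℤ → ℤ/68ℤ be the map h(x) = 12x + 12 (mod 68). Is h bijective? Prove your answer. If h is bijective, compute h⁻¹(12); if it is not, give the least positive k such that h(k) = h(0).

17

We have gcd(12, 68) = 4 > 1. Taking s = 0 and t = 17: h(0) = 12 and h(17) = 12·17 + 12 = 216 ≡ 12 (mod 68).
So h(0) = h(17) while 0 ≠ 17, therefore h is not injective, hence not bijective.
Since h is not bijective, we find the least positive k with h(k) = h(0): this means 12k ≡ 0 (mod 68), i.e. 68 ∣ 12k. Since gcd(12, 68) = 4, dividing through by 4 this holds exactly when 17 ∣ 3k, and as gcd(3, 17) = 1, exactly when 17 ∣ k.
The smallest positive such k is 17.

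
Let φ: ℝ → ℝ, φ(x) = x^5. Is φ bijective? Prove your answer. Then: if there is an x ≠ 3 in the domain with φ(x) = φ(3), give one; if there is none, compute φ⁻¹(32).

2

On ℝ, x ↦ x^5 is strictly increasing (injective) and for any y ∈ ℝ the 5th root y^{1/5} lies in ℝ (surjective). So φ is bijective.
Since x ↦ x^5 is strictly increasing on ℝ, it is injective there, so no x ≠ 3 in the domain has φ(x) = φ(3). We therefore compute φ⁻¹(32) = 32^{1/5} = 2 (indeed 2^5 = 32).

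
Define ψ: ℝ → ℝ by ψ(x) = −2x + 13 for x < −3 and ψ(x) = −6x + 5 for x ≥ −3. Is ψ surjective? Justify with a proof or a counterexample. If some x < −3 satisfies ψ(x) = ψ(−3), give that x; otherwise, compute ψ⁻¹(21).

-5

Both pieces are strictly decreasing (slopes −2 and −6), so each is injective on its own interval.
The left piece maps (−∞, −3) onto (19, ∞); the right piece maps [−3, ∞) onto (−∞, 23].
The union (19, ∞) ∪ (−∞, 23] covers ℝ, so ψ is surjective.
For the follow-up: the images overlap, so an x < −3 with ψ(x) = ψ(−3) exists. ψ(−3) = 23; solving −2x + 13 = 23 for x < −3 gives x = (23 − 13)/(−2) = −5.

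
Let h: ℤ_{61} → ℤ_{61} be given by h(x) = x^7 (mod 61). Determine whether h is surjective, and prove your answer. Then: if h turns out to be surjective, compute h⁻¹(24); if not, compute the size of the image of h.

38

Since 61 is prime, the nonzero elements of ℤ_{61} form a cyclic group of order 60.
As gcd(7, 60) = 1, raising to the 7th power is a bijection on this group: if x_1^7 ≡ x_2^7 then (x_1x_2^{−1})^7 = 1, and the only element of order dividing gcd(7, 60) = 1 is 1, so x_1 = x_2.
With h(0) = 0 this makes h injective on all of ℤ_{61}, hence bijective (finite equal-size domain and codomain). In particular h is surjective.
Since h is surjective, we find the preimage of 24. The inverse of x ↦ x^7 on (ℤ_{61})^× is x ↦ x^43, because 7·43 = 301 = 5·60 + 1 ≡ 1 (mod 60) and x^{60} = 1 for x ≠ 0 (Fermat). So h⁻¹(24) = 24^43 mod 61.
Repeated squaring mod 61: 24^1 ≡ 24, 24^2 ≡ 24² = 576 ≡ 27, 24^4 ≡ 27² = 729 ≡ 58, 24^8 ≡ 58² = 3364 ≡ 9, 24^16 ≡ 9² = 81 ≡ 20, 24^32 ≡ 20² = 400 ≡ 34. Since 43 = 32 + 8 + 2 + 1, 24^43 ≡ 34·9·27·24: 34·9 = 306 ≡ 1, then 1·27 = 27, then 27·24 = 648 ≡ 38. So 24^43 ≡ 38 (mod 61).
Hence h⁻¹(24) = 38.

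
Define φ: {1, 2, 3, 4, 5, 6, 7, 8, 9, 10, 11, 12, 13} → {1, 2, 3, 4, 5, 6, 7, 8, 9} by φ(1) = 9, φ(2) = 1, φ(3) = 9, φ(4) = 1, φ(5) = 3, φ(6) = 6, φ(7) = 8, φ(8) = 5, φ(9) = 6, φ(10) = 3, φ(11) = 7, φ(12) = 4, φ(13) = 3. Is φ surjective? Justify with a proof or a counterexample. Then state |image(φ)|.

8

No element maps to 2, so φ is not surjective.
The image of φ is {1, 3, 4, 5, 6, 7, 8, 9}, which has 8 elements.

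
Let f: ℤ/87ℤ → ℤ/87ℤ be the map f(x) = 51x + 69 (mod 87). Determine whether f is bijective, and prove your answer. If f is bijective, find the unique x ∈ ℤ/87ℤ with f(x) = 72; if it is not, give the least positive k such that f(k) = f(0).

We have gcd(51, 87) = 3 > 1. Taking s = 0 and t = 29: f(0) = 69 and f(29) = 51·29 + 69 = 1548 ≡ 69 (mod 87).
So f(0) = f(29) while 0 ≠ 29, thus f is not injective, hence not bijective.
Since f is not bijective, we find the least positive k with f(k) = f(0): this means 51k ≡ 0 (mod 87), i.e. 87 ∣ 51k. Since gcd(51, 87) = 3, dividing through by 3 this holds exactly when 29 ∣ 17k, and as gcd(17, 29) = 1, exactly when 29 ∣ k.
The smallest positive such k is 29.

29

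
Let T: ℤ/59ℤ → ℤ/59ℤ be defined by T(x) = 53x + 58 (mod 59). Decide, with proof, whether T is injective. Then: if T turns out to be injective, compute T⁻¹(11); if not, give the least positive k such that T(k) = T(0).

Recall: T is injective if T(a) = T(b) implies a = b.
Suppose T(a) = T(b) in ℤ/59ℤ. Then 53a + 58 ≡ 53b + 58 (mod 59), thus 53(a − b) ≡ 0 (mod 59).
Since gcd(53, 59) = 1, 53 is invertible modulo 59, thus a − b ≡ 0 (mod 59), i.e. a = b.
So T is injective.
We now compute 53⁻¹ mod 59 explicitly. Euclid's algorithm: 59 = 1·53 + 6, 53 = 8·6 + 5, 6 = 1·5 + 1; back-substituting gives 1 = 49·53 − 44·59, so 53⁻¹ ≡ 49 (mod 59).
Since T is injective, we compute T⁻¹(11): solve 53x + 58 ≡ 11 (mod 59), i.e. 53x ≡ 12 (mod 59).
Multiplying by 53⁻¹ = 49 gives x ≡ 49·12 = 588 = 9·59 + 57 ≡ 57 (mod 59).
Check: T(57) = 53·57 + 58 = 3079 = 52·59 + 11 ≡ 11 (mod 59).

57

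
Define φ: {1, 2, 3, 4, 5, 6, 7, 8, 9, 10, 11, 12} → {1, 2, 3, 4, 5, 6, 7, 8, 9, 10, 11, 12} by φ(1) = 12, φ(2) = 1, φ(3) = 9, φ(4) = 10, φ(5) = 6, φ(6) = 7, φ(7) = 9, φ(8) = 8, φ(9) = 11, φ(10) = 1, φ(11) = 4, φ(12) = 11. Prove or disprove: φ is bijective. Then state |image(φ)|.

9

φ(3) = 9 = φ(7) with 3 ≠ 7, so φ is not injective, hence not bijective.
The image of φ is {1, 4, 6, 7, 8, 9, 10, 11, 12}, which has 9 elements.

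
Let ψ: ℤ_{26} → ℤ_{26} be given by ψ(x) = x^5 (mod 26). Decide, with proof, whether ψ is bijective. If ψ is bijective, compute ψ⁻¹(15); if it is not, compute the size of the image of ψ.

Computing x^5 mod 26 for each x (by repeated squaring, reducing mod 26 at every step), the values ψ(0), ψ(1), …, ψ(25) are: 0, 1, 6, 9, 10, 5, 2, 11, 8, 3, 4, 7, 12, 13, 14, 19, 22, 23, 18, 15, 24, 21, 16, 17, 20, 25.
Every element of ℤ_{26} appears exactly once in this list, so ψ is a bijection, and in particular bijective.
Since ψ is bijective, we read off the preimage of 15 from the same table: ψ(19) = 15, so ψ⁻¹(15) = 19.

19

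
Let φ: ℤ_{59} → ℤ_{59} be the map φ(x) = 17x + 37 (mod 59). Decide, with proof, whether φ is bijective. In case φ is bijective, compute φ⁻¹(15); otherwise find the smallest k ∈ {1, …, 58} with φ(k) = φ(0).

By definition, injectivity means: for all u, v in the domain, φ(u) = φ(v) implies u = v.
If φ(u) = φ(v), then 17u ≡ 17v (mod 59). Because gcd(17, 59) = 1, we may cancel 17 to get u ≡ v (mod 59).
We now compute 17⁻¹ mod 59 explicitly. Euclid's algorithm: 59 = 3·17 + 8, 17 = 2·8 + 1; back-substituting gives 1 = 7·17 − 2·59, so 17⁻¹ ≡ 7 (mod 59).
Then y ↦ 7(y − 37) is a two-sided inverse to φ, so every y ∈ ℤ_{59} has a preimage.
Thus φ is bijective.
Since φ is bijective, we compute φ⁻¹(15): solve 17x + 37 ≡ 15 (mod 59), i.e. 17x ≡ 37 (mod 59).
Multiplying by 17⁻¹ = 7 gives x ≡ 7·37 = 259 = 4·59 + 23 ≡ 23 (mod 59).
Check: φ(23) = 17·23 + 37 = 428 = 7·59 + 15 ≡ 15 (mod 59).

23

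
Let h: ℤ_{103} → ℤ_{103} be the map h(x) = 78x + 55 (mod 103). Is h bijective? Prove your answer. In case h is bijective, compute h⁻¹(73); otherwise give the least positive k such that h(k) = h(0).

Recall that h is injective if h(s) = h(t) implies s = t.
Suppose h(s) = h(t) in ℤ_{103}. Then 78s + 55 ≡ 78t + 55 (mod 103), hence 78(s − t) ≡ 0 (mod 103).
Since gcd(78, 103) = 1, 78 is invertible modulo 103, hence s − t ≡ 0 (mod 103), i.e. s = t.
We now compute 78⁻¹ mod 103 explicitly. Euclid's algorithm: 103 = 1·78 + 25, 78 = 3·25 + 3, 25 = 8·3 + 1; back-substituting gives 1 = 70·78 − 53·103, so 78⁻¹ ≡ 70 (mod 103).
Then y ↦ 70(y − 55) is a two-sided inverse to h, so every y ∈ ℤ_{103} has a preimage.
Thus h is bijective.
Since h is bijective, we find h⁻¹(73): we need 78x ≡ 73 − 55 ≡ 18 (mod 103). Using 78⁻¹ = 70: x ≡ 70·18 = 1260 = 12·103 + 24, so x = 24.
Check: h(24) = 78·24 + 55 = 1927 = 18·103 + 73 ≡ 73 (mod 103).

24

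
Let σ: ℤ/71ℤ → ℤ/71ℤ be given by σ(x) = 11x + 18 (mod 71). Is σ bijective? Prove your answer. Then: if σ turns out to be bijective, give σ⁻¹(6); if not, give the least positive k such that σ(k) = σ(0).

57

Suppose σ(a) = σ(b) in ℤ/71ℤ. Then 11a + 18 ≡ 11b + 18 (mod 71), thus 11(a − b) ≡ 0 (mod 71).
Since gcd(11, 71) = 1, 11 is invertible modulo 71, therefore a − b ≡ 0 (mod 71), i.e. a = b.
We now compute 11⁻¹ mod 71 explicitly. Euclid's algorithm: 71 = 6·11 + 5, 11 = 2·5 + 1; back-substituting gives 1 = 13·11 − 2·71, so 11⁻¹ ≡ 13 (mod 71).
Then y ↦ 13(y − 18) is a two-sided inverse to σ, so every y ∈ ℤ/71ℤ has a preimage.
Thus σ is bijective.
Since σ is bijective, we compute σ⁻¹(6): solve 11x + 18 ≡ 6 (mod 71), i.e. 11x ≡ 59 (mod 71).
Multiplying by 11⁻¹ = 13 gives x ≡ 13·59 = 767 = 10·71 + 57 ≡ 57 (mod 71).
Check: σ(57) = 11·57 + 18 = 645 = 9·71 + 6 ≡ 6 (mod 71).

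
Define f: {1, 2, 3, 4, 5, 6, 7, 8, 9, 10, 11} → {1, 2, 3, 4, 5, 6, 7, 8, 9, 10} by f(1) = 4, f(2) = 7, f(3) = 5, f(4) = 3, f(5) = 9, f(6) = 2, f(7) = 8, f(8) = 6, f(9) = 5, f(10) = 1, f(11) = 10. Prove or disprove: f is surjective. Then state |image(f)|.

Every element of the codomain has a preimage: 1 = f(10), 2 = f(6), 3 = f(4), 4 = f(1), 5 = f(3), 6 = f(8), 7 = f(2), 8 = f(7), 9 = f(5), 10 = f(11).
Thus f is surjective.
The image of f is {1, 2, 3, 4, 5, 6, 7, 8, 9, 10}, which has 10 elements.

10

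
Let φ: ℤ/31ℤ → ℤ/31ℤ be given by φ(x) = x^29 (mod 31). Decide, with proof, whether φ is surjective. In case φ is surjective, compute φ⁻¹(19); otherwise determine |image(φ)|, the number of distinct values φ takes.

Since 31 is prime, the nonzero elements of ℤ/31ℤ form a cyclic group of order 30.
As gcd(29, 30) = 1, raising to the 29th power is a bijection on this group: if s^29 ≡ t^29 then (st^{−1})^29 = 1, and the only element of order dividing gcd(29, 30) = 1 is 1, so s = t.
With φ(0) = 0 this makes φ injective on all of ℤ/31ℤ, hence bijective (finite equal-size domain and codomain). In particular φ is surjective.
Since φ is surjective, we find the preimage of 19. The inverse of x ↦ x^29 on (ℤ/31ℤ)^× is x ↦ x^29, because 29·29 = 841 = 28·30 + 1 ≡ 1 (mod 30) and x^{30} = 1 for x ≠ 0 (Fermat). So φ⁻¹(19) = 19^29 mod 31.
Repeated squaring mod 31: 19^1 ≡ 19, 19^2 ≡ 19² = 361 ≡ 20, 19^4 ≡ 20² = 400 ≡ 28, 19^8 ≡ 28² = 784 ≡ 9, 19^16 ≡ 9² = 81 ≡ 19. Since 29 = 16 + 8 + 4 + 1, 19^29 ≡ 19·9·28·19: 19·9 = 171 ≡ 16, then 16·28 = 448 ≡ 14, then 14·19 = 266 ≡ 18. So 19^29 ≡ 18 (mod 31).
Hence φ⁻¹(19) = 18.

18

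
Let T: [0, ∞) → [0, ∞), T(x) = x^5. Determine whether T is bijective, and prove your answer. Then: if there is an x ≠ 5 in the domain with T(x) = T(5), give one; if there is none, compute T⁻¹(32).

2

On [0, ∞), x ↦ x^5 is strictly increasing (injective) and for any y ∈ [0, ∞) the 5th root y^{1/5} lies in [0, ∞) (surjective). So T is bijective.
Since x ↦ x^5 is strictly increasing on [0, ∞), it is injective there, so no x ≠ 5 in the domain has T(x) = T(5). We therefore compute T⁻¹(32) = 32^{1/5} = 2 (indeed 2^5 = 32).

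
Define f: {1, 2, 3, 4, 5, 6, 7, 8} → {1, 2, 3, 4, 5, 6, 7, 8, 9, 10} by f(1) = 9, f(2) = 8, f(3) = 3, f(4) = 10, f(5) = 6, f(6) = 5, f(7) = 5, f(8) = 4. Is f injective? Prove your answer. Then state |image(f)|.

f(6) = 5 = f(7) with 6 ≠ 7, so f is not injective.
The image of f is {3, 4, 5, 6, 8, 9, 10}, which has 7 elements.

7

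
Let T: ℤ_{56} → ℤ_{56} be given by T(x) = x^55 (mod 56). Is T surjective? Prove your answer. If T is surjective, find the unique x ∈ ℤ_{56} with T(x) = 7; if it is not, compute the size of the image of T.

35

T(0) = 0^55 = 0.
T(14): Repeated squaring mod 56: 14^1 ≡ 14, 14^2 ≡ 14² = 196 ≡ 28, 14^4 ≡ 28² = 784 ≡ 0, 14^8 ≡ 0² = 0, 14^16 ≡ 0² = 0, 14^32 ≡ 0² = 0. Since 55 = 32 + 16 + 4 + 2 + 1, 14^55 ≡ 0·0·0·28·14: 0·0 = 0, then 0·0 = 0, then 0·28 = 0, then 0·14 = 0. So 14^55 ≡ 0 (mod 56).
So T(0) = T(14) = 0 while 0 ≠ 14, so T is not injective.
A non-injective map from the 56-element set ℤ_{56} to itself takes at most 55 distinct values, so it cannot be surjective. Thus T is not surjective.
Since T is not surjective, we determine |image(T)|. Computing x^55 mod 56 for each x (by repeated squaring, reducing mod 56 at every step), the values T(0), T(1), …, T(55) are: 0, 1, 16, 3, 32, 5, 48, 7, 8, 9, 24, 11, 40, 13, 0, 15, 16, 17, 32, 19, 48, 21, 8, 23, 24, 25, 40, 27, 0, 29, 16, 31, 32, 33, 48, 35, 8, 37, 24, 39, 40, 41, 0, 43, 16, 45, 32, 47, 48, 49, 8, 51, 24, 53, 40, 55.
The distinct values are {0, 1, 3, 5, 7, 8, 9, 11, 13, 15, 16, 17, 19, 21, 23, 24, 25, 27, 29, 31, 32, 33, 35, 37, 39, 40, 41, 43, 45, 47, 48, 49, 51, 53, 55}; there are 35 of them.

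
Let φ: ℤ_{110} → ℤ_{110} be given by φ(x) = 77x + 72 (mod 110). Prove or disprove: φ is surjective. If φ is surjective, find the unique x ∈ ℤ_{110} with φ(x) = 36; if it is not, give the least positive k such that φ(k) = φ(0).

Since gcd(77, 110) = 11, we have 77x ≡ 0 (mod 11) for all x, so φ(x) ≡ 6 (mod 11).
But 0 ≢ 6 (mod 11), so 0 ∈ ℤ_{110} has no preimage. So φ is not surjective.
Since φ is not surjective, we find the least positive k with φ(k) = φ(0): this means 77k ≡ 0 (mod 110), i.e. 110 ∣ 77k. Since gcd(77, 110) = 11, dividing through by 11 this holds exactly when 10 ∣ 7k, and as gcd(7, 10) = 1, exactly when 10 ∣ k.
The smallest positive such k is 10.

10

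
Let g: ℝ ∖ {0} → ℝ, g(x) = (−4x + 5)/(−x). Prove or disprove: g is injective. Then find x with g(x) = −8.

Suppose g(u) = g(v). Cross-multiplying: (−4u + 5)(−v) = (−4v + 5)(−u).
Expanding both sides and cancelling the symmetric terms leaves 5·(u − v) = 0. Since 5 ≠ 0, u = v. Therefore g is injective.
Solving g(x) = −8: cross-multiplying gives −4x + 5 = −8(−x), which rearranges to −12x = −5, so x = 5/12.

5/12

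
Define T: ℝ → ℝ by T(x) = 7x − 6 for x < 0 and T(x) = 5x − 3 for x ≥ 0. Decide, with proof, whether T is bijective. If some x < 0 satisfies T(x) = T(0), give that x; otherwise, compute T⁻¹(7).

Both pieces are strictly increasing (slopes 7 and 5), so each is injective on its own interval.
The left piece maps (−∞, 0) onto (−∞, −6); the right piece maps [0, ∞) onto [−3, ∞).
The images leave a gap (−6 has no preimage), so T is not surjective, hence not bijective.
Because the two images are disjoint, no x < 0 has T(x) = T(0), so we compute T⁻¹(7): 7 lies in [−3, ∞), so solve 5x − 3 = 7: x = (7 + 3)/5 = 2.

2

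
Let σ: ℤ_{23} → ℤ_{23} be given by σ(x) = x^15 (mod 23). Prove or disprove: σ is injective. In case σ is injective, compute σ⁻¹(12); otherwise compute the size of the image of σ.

Since 23 is prime, the nonzero elements of ℤ_{23} form a cyclic group of order 22.
As gcd(15, 22) = 1, raising to the 15th power is a bijection on this group: if s^15 ≡ t^15 then (st^{−1})^15 = 1, and the only element of order dividing gcd(15, 22) = 1 is 1, so s = t.
With σ(0) = 0 this makes σ injective on all of ℤ_{23}, hence bijective (finite equal-size domain and codomain). In particular σ is injective.
Since σ is injective, we find the preimage of 12. The inverse of x ↦ x^15 on (ℤ_{23})^× is x ↦ x^3, because 15·3 = 45 = 2·22 + 1 ≡ 1 (mod 22) and x^{22} = 1 for x ≠ 0 (Fermat). So σ⁻¹(12) = 12^3 mod 23.
Repeated squaring mod 23: 12^1 ≡ 12, 12^2 ≡ 12² = 144 ≡ 6. Since 3 = 2 + 1, 12^3 ≡ 6·12: 6·12 = 72 ≡ 3. So 12^3 ≡ 3 (mod 23).
Hence σ⁻¹(12) = 3.

3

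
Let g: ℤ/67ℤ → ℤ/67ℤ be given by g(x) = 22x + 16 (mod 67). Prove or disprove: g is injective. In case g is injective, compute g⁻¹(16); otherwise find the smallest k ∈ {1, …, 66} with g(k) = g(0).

0

Suppose g(a) = g(b) in ℤ/67ℤ. Then 22a + 16 ≡ 22b + 16 (mod 67), hence 22(a − b) ≡ 0 (mod 67).
Since gcd(22, 67) = 1, 22 is invertible modulo 67, so a − b ≡ 0 (mod 67), i.e. a = b.
Therefore g is injective.
We now compute 22⁻¹ mod 67 explicitly. Euclid's algorithm: 67 = 3·22 + 1; back-substituting gives 1 = 64·22 − 21·67, so 22⁻¹ ≡ 64 (mod 67).
Since g is injective, we compute g⁻¹(16): solve 22x + 16 ≡ 16 (mod 67), i.e. 22x ≡ 0 (mod 67).
Multiplying by 22⁻¹ = 64 gives x ≡ 64·0 = 0 ≡ 0 (mod 67).
Check: g(0) = 22·0 + 16 = 16 ≡ 16 (mod 67).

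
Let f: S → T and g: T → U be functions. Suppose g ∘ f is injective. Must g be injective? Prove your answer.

not injective

No. Take S = {1, 2}, T = {1, 2, 3, 4}, U = {1, 2, 3, 4}, f(a) = a for each a ∈ S, and g(b) = 3 if b ∈ {3, 4} else g(b) = b.
Then g ∘ f = f is injective (S ⊂ T and f is the inclusion), but g(3) = g(4) = 3 with 3 ≠ 4, so g is not injective.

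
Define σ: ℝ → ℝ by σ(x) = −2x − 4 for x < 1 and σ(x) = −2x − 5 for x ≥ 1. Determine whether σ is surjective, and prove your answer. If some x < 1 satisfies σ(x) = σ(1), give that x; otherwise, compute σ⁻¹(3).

-7/2

Both pieces are strictly decreasing (slopes −2 and −2), so each is injective on its own interval.
The left piece maps (−∞, 1) onto (−6, ∞); the right piece maps [1, ∞) onto (−∞, −7].
The union (−6, ∞) ∪ (−∞, −7] omits the interval between −6 and −7; in particular −6 has no preimage. So σ is not surjective.
Because the two images are disjoint, no x < 1 has σ(x) = σ(1), so we compute σ⁻¹(3): 3 lies in (−6, ∞), so solve −2x − 4 = 3: x = (3 + 4)/(−2) = −7/2.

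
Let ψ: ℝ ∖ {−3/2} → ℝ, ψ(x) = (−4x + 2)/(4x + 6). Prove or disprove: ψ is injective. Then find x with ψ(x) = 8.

Suppose ψ(s) = ψ(t). Cross-multiplying: (−4s + 2)(4t + 6) = (−4t + 2)(4s + 6).
Expanding both sides and cancelling the symmetric terms leaves −32·(s − t) = 0. Since −32 ≠ 0, s = t. So ψ is injective.
Solving ψ(x) = 8: cross-multiplying gives −4x + 2 = 8(4x + 6), which rearranges to −36x = 46, so x = −23/18.

-23/18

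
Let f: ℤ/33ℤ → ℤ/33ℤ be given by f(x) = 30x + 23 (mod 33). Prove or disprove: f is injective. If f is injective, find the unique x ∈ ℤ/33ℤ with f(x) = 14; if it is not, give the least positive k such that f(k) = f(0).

Recall: f is injective when f(u) = f(v) forces u = v.
We have gcd(30, 33) = 3 > 1. Taking u = 0 and v = 11: f(0) = 23 and f(11) = 30·11 + 23 = 353 ≡ 23 (mod 33).
So f(0) = f(11) while 0 ≠ 11, therefore f is not injective.
Since f is not injective, we find the least positive k with f(k) = f(0): this means 30k ≡ 0 (mod 33), i.e. 33 ∣ 30k. Since gcd(30, 33) = 3, dividing through by 3 this holds exactly when 11 ∣ 10k, and as gcd(10, 11) = 1, exactly when 11 ∣ k.
The smallest positive such k is 11.

11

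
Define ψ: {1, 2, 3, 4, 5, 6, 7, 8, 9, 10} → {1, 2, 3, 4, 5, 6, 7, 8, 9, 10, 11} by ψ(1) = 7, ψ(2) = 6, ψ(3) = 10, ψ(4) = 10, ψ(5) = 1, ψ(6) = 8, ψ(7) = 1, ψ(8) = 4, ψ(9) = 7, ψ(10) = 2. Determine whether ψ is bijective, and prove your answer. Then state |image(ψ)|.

ψ(3) = 10 = ψ(4) with 3 ≠ 4, so ψ is not injective, hence not bijective.
The image of ψ is {1, 2, 4, 6, 7, 8, 10}, which has 7 elements.

7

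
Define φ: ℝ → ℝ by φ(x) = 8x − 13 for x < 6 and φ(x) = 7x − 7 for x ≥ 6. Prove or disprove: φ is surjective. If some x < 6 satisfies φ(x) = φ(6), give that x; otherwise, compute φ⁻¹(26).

Both pieces are strictly increasing (slopes 8 and 7), so each is injective on its own interval.
The left piece maps (−∞, 6) onto (−∞, 35); the right piece maps [6, ∞) onto [35, ∞).
These images together cover ℝ, so φ is surjective.
Because the two images are disjoint, no x < 6 has φ(x) = φ(6), so we compute φ⁻¹(26): 26 lies in (−∞, 35), so solve 8x − 13 = 26: x = (26 + 13)/8 = 39/8.

39/8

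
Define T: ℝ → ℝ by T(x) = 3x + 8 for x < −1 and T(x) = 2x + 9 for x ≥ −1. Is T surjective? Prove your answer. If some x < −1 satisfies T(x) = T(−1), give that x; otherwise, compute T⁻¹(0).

-8/3

Both pieces are strictly increasing (slopes 3 and 2), so each is injective on its own interval.
The left piece maps (−∞, −1) onto (−∞, 5); the right piece maps [−1, ∞) onto [7, ∞).
The union (−∞, 5) ∪ [7, ∞) omits the interval between 5 and 7; in particular 5 has no preimage. So T is not surjective.
Because the two images are disjoint, no x < −1 has T(x) = T(−1), so we compute T⁻¹(0): 0 lies in (−∞, 5), so solve 3x + 8 = 0: x = (0 − 8)/3 = −8/3.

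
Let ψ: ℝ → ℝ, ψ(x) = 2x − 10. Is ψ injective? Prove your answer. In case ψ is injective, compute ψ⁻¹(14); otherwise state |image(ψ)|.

12

Suppose ψ(x_1) = ψ(x_2). Then 2x_1 − 10 = 2x_2 − 10, hence 2x_1 = 2x_2, thus x_1 = x_2.
So ψ is injective.
Since ψ is injective, we compute ψ⁻¹(14) = (14 + 10)/2 = 12.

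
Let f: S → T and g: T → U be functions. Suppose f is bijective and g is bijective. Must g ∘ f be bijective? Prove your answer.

Injectivity: if g(f(s)) = g(f(t)) then f(s) = f(t) (g injective) so s = t (f injective).
Surjectivity: for c ∈ U pick b with g(b) = c, then a with f(a) = b; then (g ∘ f)(a) = c.
So g ∘ f is bijective.

bijective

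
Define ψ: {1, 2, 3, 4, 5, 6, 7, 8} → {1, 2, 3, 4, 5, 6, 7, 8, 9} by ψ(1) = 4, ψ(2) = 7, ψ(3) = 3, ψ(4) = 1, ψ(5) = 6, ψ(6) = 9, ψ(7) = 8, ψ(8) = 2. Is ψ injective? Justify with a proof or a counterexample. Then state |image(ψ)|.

The values ψ(1), …, ψ(8) are 4, 7, 3, 1, 6, 9, 8, 2 — all distinct.
So ψ(x_1) = ψ(x_2) only when x_1 = x_2, and ψ is injective.
The image of ψ is {1, 2, 3, 4, 6, 7, 8, 9}, which has 8 elements.

8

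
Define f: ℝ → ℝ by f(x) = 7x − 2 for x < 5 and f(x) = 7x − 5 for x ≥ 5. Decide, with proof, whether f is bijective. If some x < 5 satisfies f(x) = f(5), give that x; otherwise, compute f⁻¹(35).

Both pieces are strictly increasing (slopes 7 and 7), so each is injective on its own interval.
The left piece maps (−∞, 5) onto (−∞, 33); the right piece maps [5, ∞) onto [30, ∞).
These images overlap. In particular f(5) = 30 (right piece), and solving 7x − 2 = 30 on the left piece gives x = 32/7 < 5.
So f(32/7) = f(5) with 32/7 ≠ 5, and f is not injective, hence not bijective. This x = 32/7 is the requested value below 5.

32/7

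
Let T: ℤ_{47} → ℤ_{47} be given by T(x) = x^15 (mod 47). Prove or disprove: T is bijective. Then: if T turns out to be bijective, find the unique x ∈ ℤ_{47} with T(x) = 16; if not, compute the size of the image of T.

Since 47 is prime, the nonzero elements of ℤ_{47} form a cyclic group of order 46.
As gcd(15, 46) = 1, raising to the 15th power is a bijection on this group: if u^15 ≡ v^15 then (uv^{−1})^15 = 1, and the only element of order dividing gcd(15, 46) = 1 is 1, so u = v.
With T(0) = 0 this makes T injective on all of ℤ_{47}, hence bijective (finite equal-size domain and codomain). In particular T is bijective.
Since T is bijective, we find the preimage of 16. The inverse of x ↦ x^15 on (ℤ_{47})^× is x ↦ x^43, because 15·43 = 645 = 14·46 + 1 ≡ 1 (mod 46) and x^{46} = 1 for x ≠ 0 (Fermat). So T⁻¹(16) = 16^43 mod 47.
Repeated squaring mod 47: 16^1 ≡ 16, 16^2 ≡ 16² = 256 ≡ 21, 16^4 ≡ 21² = 441 ≡ 18, 16^8 ≡ 18² = 324 ≡ 42, 16^16 ≡ 42² = 1764 ≡ 25, 16^32 ≡ 25² = 625 ≡ 14. Since 43 = 32 + 8 + 2 + 1, 16^43 ≡ 14·42·21·16: 14·42 = 588 ≡ 24, then 24·21 = 504 ≡ 34, then 34·16 = 544 ≡ 27. So 16^43 ≡ 27 (mod 47).
Hence T⁻¹(16) = 27.

27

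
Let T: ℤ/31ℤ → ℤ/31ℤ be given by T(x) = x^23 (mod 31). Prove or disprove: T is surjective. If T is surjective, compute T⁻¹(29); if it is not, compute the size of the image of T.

Since 31 is prime, the nonzero elements of ℤ/31ℤ form a cyclic group of order 30.
As gcd(23, 30) = 1, raising to the 23rd power is a bijection on this group: if a^23 ≡ b^23 then (ab^{−1})^23 = 1, and the only element of order dividing gcd(23, 30) = 1 is 1, so a = b.
With T(0) = 0 this makes T injective on all of ℤ/31ℤ, hence bijective (finite equal-size domain and codomain). In particular T is surjective.
Since T is surjective, we find the preimage of 29. The inverse of x ↦ x^23 on (ℤ/31ℤ)^× is x ↦ x^17, because 23·17 = 391 = 13·30 + 1 ≡ 1 (mod 30) and x^{30} = 1 for x ≠ 0 (Fermat). So T⁻¹(29) = 29^17 mod 31.
Repeated squaring mod 31: 29^1 ≡ 29, 29^2 ≡ 29² = 841 ≡ 4, 29^4 ≡ 4² = 16, 29^8 ≡ 16² = 256 ≡ 8, 29^16 ≡ 8² = 64 ≡ 2. Since 17 = 16 + 1, 29^17 ≡ 2·29: 2·29 = 58 ≡ 27. So 29^17 ≡ 27 (mod 31).
Hence T⁻¹(29) = 27.

27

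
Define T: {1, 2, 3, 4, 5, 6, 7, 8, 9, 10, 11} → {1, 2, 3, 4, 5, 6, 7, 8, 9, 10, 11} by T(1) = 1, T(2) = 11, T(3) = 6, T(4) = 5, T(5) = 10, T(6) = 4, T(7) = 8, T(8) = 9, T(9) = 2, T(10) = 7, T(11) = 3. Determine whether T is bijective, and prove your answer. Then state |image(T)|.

11

The values 1, 11, 6, 5, 10, 4, 8, 9, 2, 7, 3 are a permutation of {1, 2, 3, 4, 5, 6, 7, 8, 9, 10, 11}: each element appears exactly once.
So T is injective and surjective, hence bijective.
The image of T is {1, 2, 3, 4, 5, 6, 7, 8, 9, 10, 11}, which has 11 elements.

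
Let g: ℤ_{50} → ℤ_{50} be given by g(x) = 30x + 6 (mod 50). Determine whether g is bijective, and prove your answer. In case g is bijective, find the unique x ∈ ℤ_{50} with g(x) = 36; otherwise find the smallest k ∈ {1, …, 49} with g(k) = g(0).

5

We have gcd(30, 50) = 10 > 1. Taking u = 0 and v = 5: g(0) = 6 and g(5) = 30·5 + 6 = 156 ≡ 6 (mod 50).
So g(0) = g(5) while 0 ≠ 5, thus g is not injective, hence not bijective.
Since g is not bijective, we find the least positive k with g(k) = g(0): this means 30k ≡ 0 (mod 50), i.e. 50 ∣ 30k. Since gcd(30, 50) = 10, dividing through by 10 this holds exactly when 5 ∣ 3k, and as gcd(3, 5) = 1, exactly when 5 ∣ k.
The smallest positive such k is 5.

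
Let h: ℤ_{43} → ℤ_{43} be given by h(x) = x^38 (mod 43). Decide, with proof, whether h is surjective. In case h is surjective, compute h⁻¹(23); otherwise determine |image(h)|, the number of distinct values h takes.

h(21): Repeated squaring mod 43: 21^1 ≡ 21, 21^2 ≡ 21² = 441 ≡ 11, 21^4 ≡ 11² = 121 ≡ 35, 21^8 ≡ 35² = 1225 ≡ 21, 21^16 ≡ 21² = 441 ≡ 11, 21^32 ≡ 11² = 121 ≡ 35. Since 38 = 32 + 4 + 2, 21^38 ≡ 35·35·11: 35·35 = 1225 ≡ 21, then 21·11 = 231 ≡ 16. So 21^38 ≡ 16 (mod 43).
h(22): Repeated squaring mod 43: 22^1 ≡ 22, 22^2 ≡ 22² = 484 ≡ 11, 22^4 ≡ 11² = 121 ≡ 35, 22^8 ≡ 35² = 1225 ≡ 21, 22^16 ≡ 21² = 441 ≡ 11, 22^32 ≡ 11² = 121 ≡ 35. Since 38 = 32 + 4 + 2, 22^38 ≡ 35·35·11: 35·35 = 1225 ≡ 21, then 21·11 = 231 ≡ 16. So 22^38 ≡ 16 (mod 43).
So h(21) = h(22) = 16 while 21 ≠ 22, therefore h is not injective.
A non-injective map from the 43-element set ℤ_{43} to itself takes at most 42 distinct values, so it cannot be surjective. Thus h is not surjective.
Since h is not surjective, we determine |image(h)|. Computing x^38 mod 43 for each x (by repeated squaring, reducing mod 43 at every step), the values h(0), h(1), …, h(42) are: 0, 1, 35, 17, 21, 15, 36, 6, 4, 31, 9, 41, 13, 24, 38, 40, 11, 23, 10, 25, 14, 16, 16, 14, 25, 10, 23, 11, 40, 38, 24, 13, 41, 9, 31, 4, 6, 36, 15, 21, 17, 35, 1.
The distinct values are {0, 1, 4, 6, 9, 10, 11, 13, 14, 15, 16, 17, 21, 23, 24, 25, 31, 35, 36, 38, 40, 41}; there are 22 of them.

22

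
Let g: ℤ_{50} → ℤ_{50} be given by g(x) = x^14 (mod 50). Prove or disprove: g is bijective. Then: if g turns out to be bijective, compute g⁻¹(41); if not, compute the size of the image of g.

g(0) = 0^14 = 0.
g(10): Repeated squaring mod 50: 10^1 ≡ 10, 10^2 ≡ 10² = 100 ≡ 0, 10^4 ≡ 0² = 0, 10^8 ≡ 0² = 0. Since 14 = 8 + 4 + 2, 10^14 ≡ 0·0·0: 0·0 = 0, then 0·0 = 0. So 10^14 ≡ 0 (mod 50).
So g(0) = g(10) = 0 while 0 ≠ 10, thus g is not injective, hence not bijective.
Since g is not bijective, we determine |image(g)|. Computing x^14 mod 50 for each x (by repeated squaring, reducing mod 50 at every step), the values g(0), g(1), …, g(49) are: 0, 1, 34, 19, 6, 25, 46, 49, 4, 11, 0, 41, 14, 39, 16, 25, 36, 29, 24, 21, 0, 31, 44, 9, 26, 25, 26, 9, 44, 31, 0, 21, 24, 29, 36, 25, 16, 39, 14, 41, 0, 11, 4, 49, 46, 25, 6, 19, 34, 1.
The distinct values are {0, 1, 4, 6, 9, 11, 14, 16, 19, 21, 24, 25, 26, 29, 31, 34, 36, 39, 41, 44, 46, 49}; there are 22 of them.

22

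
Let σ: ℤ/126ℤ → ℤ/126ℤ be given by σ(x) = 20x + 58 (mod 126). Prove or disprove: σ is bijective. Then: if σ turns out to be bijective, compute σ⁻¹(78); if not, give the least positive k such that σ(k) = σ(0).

63

Recall that σ is injective if σ(u) = σ(v) implies u = v.
We have gcd(20, 126) = 2 > 1. Taking u = 0 and v = 63: σ(0) = 58 and σ(63) = 20·63 + 58 = 1318 ≡ 58 (mod 126).
So σ(0) = σ(63) while 0 ≠ 63, therefore σ is not injective, hence not bijective.
Since σ is not bijective, we find the least positive k with σ(k) = σ(0): this means 20k ≡ 0 (mod 126), i.e. 126 ∣ 20k. Since gcd(20, 126) = 2, dividing through by 2 this holds exactly when 63 ∣ 10k, and as gcd(10, 63) = 1, exactly when 63 ∣ k.
The smallest positive such k is 63.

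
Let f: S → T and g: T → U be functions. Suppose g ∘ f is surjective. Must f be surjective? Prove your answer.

No. Take S = {1, 2}, T = {1, 2, 3, 4, 5}, U = {1}, f(a) = 1 for every a ∈ S, and g(b) = 1 for every b ∈ T.
Then g ∘ f is surjective onto {1}, but 5 ∈ T has no preimage under f, so f is not surjective.

not surjective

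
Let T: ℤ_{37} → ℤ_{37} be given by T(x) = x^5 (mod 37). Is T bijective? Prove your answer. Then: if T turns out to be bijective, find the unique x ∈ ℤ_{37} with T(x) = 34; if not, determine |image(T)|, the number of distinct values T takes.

9

Since 37 is prime, the nonzero elements of ℤ_{37} form a cyclic group of order 36.
As gcd(5, 36) = 1, raising to the 5th power is a bijection on this group: if s^5 ≡ t^5 then (st^{−1})^5 = 1, and the only element of order dividing gcd(5, 36) = 1 is 1, so s = t.
With T(0) = 0 this makes T injective on all of ℤ_{37}, hence bijective (finite equal-size domain and codomain). In particular T is bijective.
Since T is bijective, we find the preimage of 34. The inverse of x ↦ x^5 on (ℤ_{37})^× is x ↦ x^29, because 5·29 = 145 = 4·36 + 1 ≡ 1 (mod 36) and x^{36} = 1 for x ≠ 0 (Fermat). So T⁻¹(34) = 34^29 mod 37.
Repeated squaring mod 37: 34^1 ≡ 34, 34^2 ≡ 34² = 1156 ≡ 9, 34^4 ≡ 9² = 81 ≡ 7, 34^8 ≡ 7² = 49 ≡ 12, 34^16 ≡ 12² = 144 ≡ 33. Since 29 = 16 + 8 + 4 + 1, 34^29 ≡ 33·12·7·34: 33·12 = 396 ≡ 26, then 26·7 = 182 ≡ 34, then 34·34 = 1156 ≡ 9. So 34^29 ≡ 9 (mod 37).
Hence T⁻¹(34) = 9.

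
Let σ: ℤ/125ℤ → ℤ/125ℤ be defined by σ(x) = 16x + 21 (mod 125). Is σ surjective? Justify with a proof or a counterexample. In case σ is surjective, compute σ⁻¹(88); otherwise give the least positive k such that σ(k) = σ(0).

12

Since gcd(16, 125) = 1, 16 is invertible modulo 125. Euclid's algorithm: 125 = 7·16 + 13, 16 = 1·13 + 3, 13 = 4·3 + 1; back-substituting gives 1 = 86·16 − 11·125, so 16⁻¹ ≡ 86 (mod 125).
For any y ∈ ℤ/125ℤ, x = 86(y − 21) mod 125 satisfies σ(x) = 16·86(y − 21) + 21 ≡ y (since 16·86 ≡ 1 mod 125). So every y has a preimage.
Hence σ is surjective.
Since σ is surjective, we find σ⁻¹(88): we need 16x ≡ 88 − 21 ≡ 67 (mod 125). Using 16⁻¹ = 86: x ≡ 86·67 = 5762 = 46·125 + 12, so x = 12.
Check: σ(12) = 16·12 + 21 = 213 = 1·125 + 88 ≡ 88 (mod 125).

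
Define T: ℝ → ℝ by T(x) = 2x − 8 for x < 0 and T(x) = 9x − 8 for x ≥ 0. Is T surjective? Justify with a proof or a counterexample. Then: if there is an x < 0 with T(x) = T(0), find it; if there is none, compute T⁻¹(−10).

Both pieces are strictly increasing (slopes 2 and 9), so each is injective on its own interval.
The left piece maps (−∞, 0) onto (−∞, −8); the right piece maps [0, ∞) onto [−8, ∞).
These images together cover ℝ, so T is surjective.
Because the two images are disjoint, no x < 0 has T(x) = T(0), so we compute T⁻¹(−10): −10 lies in (−∞, −8), so solve 2x − 8 = −10: x = (−10 + 8)/2 = −1.

-1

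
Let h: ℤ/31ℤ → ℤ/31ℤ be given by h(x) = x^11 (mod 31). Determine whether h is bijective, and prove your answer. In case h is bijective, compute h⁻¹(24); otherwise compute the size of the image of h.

Since 31 is prime, the nonzero elements of ℤ/31ℤ form a cyclic group of order 30.
As gcd(11, 30) = 1, raising to the 11th power is a bijection on this group: if x_1^11 ≡ x_2^11 then (x_1x_2^{−1})^11 = 1, and the only element of order dividing gcd(11, 30) = 1 is 1, so x_1 = x_2.
With h(0) = 0 this makes h injective on all of ℤ/31ℤ, hence bijective (finite equal-size domain and codomain). In particular h is bijective.
Since h is bijective, we find the preimage of 24. The inverse of x ↦ x^11 on (ℤ/31ℤ)^× is x ↦ x^11, because 11·11 = 121 = 4·30 + 1 ≡ 1 (mod 30) and x^{30} = 1 for x ≠ 0 (Fermat). So h⁻¹(24) = 24^11 mod 31.
Repeated squaring mod 31: 24^1 ≡ 24, 24^2 ≡ 24² = 576 ≡ 18, 24^4 ≡ 18² = 324 ≡ 14, 24^8 ≡ 14² = 196 ≡ 10. Since 11 = 8 + 2 + 1, 24^11 ≡ 10·18·24: 10·18 = 180 ≡ 25, then 25·24 = 600 ≡ 11. So 24^11 ≡ 11 (mod 31).
Hence h⁻¹(24) = 11.

11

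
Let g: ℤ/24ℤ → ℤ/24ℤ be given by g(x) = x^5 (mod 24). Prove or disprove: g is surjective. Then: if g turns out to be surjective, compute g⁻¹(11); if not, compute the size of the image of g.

g(0) = 0^5 = 0.
g(6): Repeated squaring mod 24: 6^1 ≡ 6, 6^2 ≡ 6² = 36 ≡ 12, 6^4 ≡ 12² = 144 ≡ 0. Since 5 = 4 + 1, 6^5 ≡ 0·6: 0·6 = 0. So 6^5 ≡ 0 (mod 24).
So g(0) = g(6) = 0 while 0 ≠ 6, thus g is not injective.
A non-injective map from the 24-element set ℤ/24ℤ to itself takes at most 23 distinct values, so it cannot be surjective. So g is not surjective.
Since g is not surjective, we determine |image(g)|. Computing x^5 mod 24 for each x (by repeated squaring, reducing mod 24 at every step), the values g(0), g(1), …, g(23) are: 0, 1, 8, 3, 16, 5, 0, 7, 8, 9, 16, 11, 0, 13, 8, 15, 16, 17, 0, 19, 8, 21, 16, 23.
The distinct values are {0, 1, 3, 5, 7, 8, 9, 11, 13, 15, 16, 17, 19, 21, 23}; there are 15 of them.

15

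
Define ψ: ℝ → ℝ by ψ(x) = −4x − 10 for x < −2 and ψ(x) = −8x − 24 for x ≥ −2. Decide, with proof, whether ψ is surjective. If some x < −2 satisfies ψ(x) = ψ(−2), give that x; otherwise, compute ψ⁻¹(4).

-7/2

Both pieces are strictly decreasing (slopes −4 and −8), so each is injective on its own interval.
The left piece maps (−∞, −2) onto (−2, ∞); the right piece maps [−2, ∞) onto (−∞, −8].
The union (−2, ∞) ∪ (−∞, −8] omits the interval between −2 and −8; in particular −2 has no preimage. So ψ is not surjective.
Because the two images are disjoint, no x < −2 has ψ(x) = ψ(−2), so we compute ψ⁻¹(4): 4 lies in (−2, ∞), so solve −4x − 10 = 4: x = (4 + 10)/(−4) = −7/2.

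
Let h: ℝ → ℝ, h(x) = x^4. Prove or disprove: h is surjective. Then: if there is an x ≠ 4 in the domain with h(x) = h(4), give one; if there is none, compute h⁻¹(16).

-4

Since 4 is even, x^4 ≥ 0 for all x ∈ ℝ, so −1 ∈ ℝ has no preimage. Hence h is not surjective.
For the follow-up, such an x exists: taking x = −4 ∈ ℝ gives h(−4) = 256 = h(4) with −4 ≠ 4.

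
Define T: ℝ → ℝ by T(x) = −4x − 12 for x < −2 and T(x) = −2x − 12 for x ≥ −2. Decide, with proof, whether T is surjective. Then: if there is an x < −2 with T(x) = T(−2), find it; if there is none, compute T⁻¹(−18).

Both pieces are strictly decreasing (slopes −4 and −2), so each is injective on its own interval.
The left piece maps (−∞, −2) onto (−4, ∞); the right piece maps [−2, ∞) onto (−∞, −8].
The union (−4, ∞) ∪ (−∞, −8] omits the interval between −4 and −8; in particular −4 has no preimage. So T is not surjective.
Because the two images are disjoint, no x < −2 has T(x) = T(−2), so we compute T⁻¹(−18): −18 lies in (−∞, −8], so solve −2x − 12 = −18: x = (−18 + 12)/(−2) = 3.

3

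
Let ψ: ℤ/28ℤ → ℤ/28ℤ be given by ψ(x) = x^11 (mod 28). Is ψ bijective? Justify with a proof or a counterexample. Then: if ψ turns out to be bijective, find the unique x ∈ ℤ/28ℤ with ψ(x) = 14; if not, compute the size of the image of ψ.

ψ(0) = 0^11 = 0.
ψ(14): Repeated squaring mod 28: 14^1 ≡ 14, 14^2 ≡ 14² = 196 ≡ 0, 14^4 ≡ 0² = 0, 14^8 ≡ 0² = 0. Since 11 = 8 + 2 + 1, 14^11 ≡ 0·0·14: 0·0 = 0, then 0·14 = 0. So 14^11 ≡ 0 (mod 28).
So ψ(0) = ψ(14) = 0 while 0 ≠ 14, thus ψ is not injective, hence not bijective.
Since ψ is not bijective, we determine |image(ψ)|. Computing x^11 mod 28 for each x (by repeated squaring, reducing mod 28 at every step), the values ψ(0), ψ(1), …, ψ(27) are: 0, 1, 4, 19, 16, 17, 20, 7, 8, 25, 12, 23, 24, 13, 0, 15, 4, 5, 16, 3, 20, 21, 8, 11, 12, 9, 24, 27.
The distinct values are {0, 1, 3, 4, 5, 7, 8, 9, 11, 12, 13, 15, 16, 17, 19, 20, 21, 23, 24, 25, 27}; there are 21 of them.

21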